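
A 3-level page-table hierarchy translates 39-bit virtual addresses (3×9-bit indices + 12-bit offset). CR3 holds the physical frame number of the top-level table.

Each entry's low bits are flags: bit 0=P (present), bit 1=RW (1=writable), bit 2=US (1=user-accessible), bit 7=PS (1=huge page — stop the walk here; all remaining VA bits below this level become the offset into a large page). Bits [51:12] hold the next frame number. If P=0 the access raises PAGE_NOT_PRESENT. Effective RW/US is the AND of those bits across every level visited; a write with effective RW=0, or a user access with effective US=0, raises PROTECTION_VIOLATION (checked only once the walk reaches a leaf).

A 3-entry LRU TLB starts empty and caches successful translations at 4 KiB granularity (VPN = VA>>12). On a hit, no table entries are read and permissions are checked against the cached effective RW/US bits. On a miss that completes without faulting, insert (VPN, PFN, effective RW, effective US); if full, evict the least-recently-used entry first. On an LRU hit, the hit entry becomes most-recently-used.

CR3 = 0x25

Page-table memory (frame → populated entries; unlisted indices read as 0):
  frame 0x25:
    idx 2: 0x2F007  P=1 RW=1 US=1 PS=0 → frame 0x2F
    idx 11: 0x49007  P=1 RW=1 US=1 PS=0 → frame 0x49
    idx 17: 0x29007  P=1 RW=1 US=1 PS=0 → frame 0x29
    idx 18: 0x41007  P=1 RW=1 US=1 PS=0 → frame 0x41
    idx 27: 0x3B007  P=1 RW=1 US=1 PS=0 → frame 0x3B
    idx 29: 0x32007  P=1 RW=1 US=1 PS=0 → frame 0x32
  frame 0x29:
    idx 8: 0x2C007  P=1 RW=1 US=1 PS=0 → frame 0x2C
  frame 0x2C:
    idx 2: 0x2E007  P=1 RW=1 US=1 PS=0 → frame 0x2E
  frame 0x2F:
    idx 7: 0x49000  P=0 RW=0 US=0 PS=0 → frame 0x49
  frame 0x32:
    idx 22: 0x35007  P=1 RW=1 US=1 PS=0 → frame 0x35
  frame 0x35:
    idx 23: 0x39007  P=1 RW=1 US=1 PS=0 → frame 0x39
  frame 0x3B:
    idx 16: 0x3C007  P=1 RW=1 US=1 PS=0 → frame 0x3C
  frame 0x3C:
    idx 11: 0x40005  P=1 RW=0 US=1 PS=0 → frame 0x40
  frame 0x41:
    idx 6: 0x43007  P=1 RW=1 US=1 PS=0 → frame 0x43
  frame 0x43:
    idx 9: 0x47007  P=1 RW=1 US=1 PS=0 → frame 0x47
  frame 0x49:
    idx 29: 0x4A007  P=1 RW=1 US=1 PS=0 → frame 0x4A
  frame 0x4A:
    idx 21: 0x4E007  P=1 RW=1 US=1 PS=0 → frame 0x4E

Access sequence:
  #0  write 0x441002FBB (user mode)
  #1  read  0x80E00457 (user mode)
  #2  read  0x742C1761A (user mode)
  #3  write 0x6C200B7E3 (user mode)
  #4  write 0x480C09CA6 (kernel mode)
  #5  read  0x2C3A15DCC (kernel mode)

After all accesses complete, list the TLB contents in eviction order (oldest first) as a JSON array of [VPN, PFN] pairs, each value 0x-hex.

Per-access translation:
#0 VA=0x441002FBB (w,user):
  [0] read 0x25 idx=17: raw=0x29007 flags P=1 W=1 U=1 S=0
  [1] read 0x29 idx=8: raw=0x2C007 flags P=1 W=1 U=1 S=0
  [2] read 0x2C idx=2: raw=0x2E007 flags P=1 W=1 U=1 S=0
  ✓ 0x2EFBB  — 3 lookups
#1 VA=0x80E00457 (r,user):
  [0] read 0x25 idx=2: raw=0x2F007 flags P=1 W=1 U=1 S=0
  [1] read 0x2F idx=7: raw=0x49000 flags P=0 W=0 U=0 S=0
  → PAGE_NOT_PRESENT  (2 entries read)
#2 VA=0x742C1761A (r,user):
  [0] read 0x25 idx=29: raw=0x32007 flags P=1 W=1 U=1 S=0
  [1] read 0x32 idx=22: raw=0x35007 flags P=1 W=1 U=1 S=0
  [2] read 0x35 idx=23: raw=0x39007 flags P=1 W=1 U=1 S=0
  ✓ 0x3961A  — 3 lookups
#3 VA=0x6C200B7E3 (w,user):
  [0] read 0x25 idx=27: raw=0x3B007 flags P=1 W=1 U=1 S=0
  [1] read 0x3B idx=16: raw=0x3C007 flags P=1 W=1 U=1 S=0
  [2] read 0x3C idx=11: raw=0x40005 flags P=1 W=0 U=1 S=0
  → PROTECTION_VIOLATION  (3 entries read)
#4 VA=0x480C09CA6 (w,kernel):
  [0] read 0x25 idx=18: raw=0x41007 flags P=1 W=1 U=1 S=0
  [1] read 0x41 idx=6: raw=0x43007 flags P=1 W=1 U=1 S=0
  [2] read 0x43 idx=9: raw=0x47007 flags P=1 W=1 U=1 S=0
  ✓ 0x47CA6  — 3 lookups
#5 VA=0x2C3A15DCC (r,kernel):
  [0] read 0x25 idx=11: raw=0x49007 flags P=1 W=1 U=1 S=0
  [1] read 0x49 idx=29: raw=0x4A007 flags P=1 W=1 U=1 S=0
  [2] read 0x4A idx=21: raw=0x4E007 flags P=1 W=1 U=1 S=0
  ✓ 0x4EDCC  — 3 lookups

TLB: [["0x742C17", "0x39"], ["0x480C09", "0x47"], ["0x2C3A15", "0x4E"]]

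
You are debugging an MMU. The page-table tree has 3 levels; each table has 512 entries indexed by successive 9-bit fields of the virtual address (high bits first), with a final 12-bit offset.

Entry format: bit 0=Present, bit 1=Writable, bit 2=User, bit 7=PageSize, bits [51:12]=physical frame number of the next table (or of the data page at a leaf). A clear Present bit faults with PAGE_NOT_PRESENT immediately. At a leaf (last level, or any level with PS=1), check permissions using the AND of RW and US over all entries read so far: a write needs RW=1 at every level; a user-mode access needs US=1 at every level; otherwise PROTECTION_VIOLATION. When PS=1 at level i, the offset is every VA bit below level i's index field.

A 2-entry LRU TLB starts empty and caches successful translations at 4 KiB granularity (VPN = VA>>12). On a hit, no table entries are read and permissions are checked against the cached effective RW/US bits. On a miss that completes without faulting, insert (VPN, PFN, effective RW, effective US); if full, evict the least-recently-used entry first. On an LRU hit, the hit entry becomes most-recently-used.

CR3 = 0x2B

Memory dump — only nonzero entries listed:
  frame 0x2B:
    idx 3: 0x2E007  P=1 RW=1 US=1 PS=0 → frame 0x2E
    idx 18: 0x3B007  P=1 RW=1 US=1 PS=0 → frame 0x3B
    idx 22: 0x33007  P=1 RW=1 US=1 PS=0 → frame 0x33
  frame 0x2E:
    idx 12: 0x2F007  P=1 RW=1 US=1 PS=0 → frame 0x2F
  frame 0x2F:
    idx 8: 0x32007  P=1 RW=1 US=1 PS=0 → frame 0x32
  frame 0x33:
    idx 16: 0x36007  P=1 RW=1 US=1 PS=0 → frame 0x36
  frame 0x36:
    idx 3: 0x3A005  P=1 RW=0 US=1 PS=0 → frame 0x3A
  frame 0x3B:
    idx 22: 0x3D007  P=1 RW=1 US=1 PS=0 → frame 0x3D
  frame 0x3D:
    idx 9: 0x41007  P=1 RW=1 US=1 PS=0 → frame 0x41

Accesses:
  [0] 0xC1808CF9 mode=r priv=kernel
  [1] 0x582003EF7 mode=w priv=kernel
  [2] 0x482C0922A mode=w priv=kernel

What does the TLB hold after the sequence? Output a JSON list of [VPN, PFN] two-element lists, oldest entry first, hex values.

Trace:
#0 VA=0xC1808CF9 (r,kernel):
  L0: frame=0x2B idx=3 entry=0x2E007 [P=1 RW=1 US=1 PS=0]
  L1: frame=0x2E idx=12 entry=0x2F007 [P=1 RW=1 US=1 PS=0]
  L2: frame=0x2F idx=8 entry=0x32007 [P=1 RW=1 US=1 PS=0]
  ⇒ phys 0x32CF9  [3 reads]
#1 VA=0x582003EF7 (w,kernel):
  L0: frame=0x2B idx=22 entry=0x33007 [P=1 RW=1 US=1 PS=0]
  L1: frame=0x33 idx=16 entry=0x36007 [P=1 RW=1 US=1 PS=0]
  L2: frame=0x36 idx=3 entry=0x3A005 [P=1 RW=0 US=1 PS=0]
  → PROTECTION_VIOLATION  (3 entries read)
#2 VA=0x482C0922A (w,kernel):
  L0: frame=0x2B idx=18 entry=0x3B007 [P=1 RW=1 US=1 PS=0]
  L1: frame=0x3B idx=22 entry=0x3D007 [P=1 RW=1 US=1 PS=0]
  L2: frame=0x3D idx=9 entry=0x41007 [P=1 RW=1 US=1 PS=0]
  ⇒ phys 0x4122A  [3 reads]

TLB: [["0xC1808", "0x32"], ["0x482C09", "0x41"]]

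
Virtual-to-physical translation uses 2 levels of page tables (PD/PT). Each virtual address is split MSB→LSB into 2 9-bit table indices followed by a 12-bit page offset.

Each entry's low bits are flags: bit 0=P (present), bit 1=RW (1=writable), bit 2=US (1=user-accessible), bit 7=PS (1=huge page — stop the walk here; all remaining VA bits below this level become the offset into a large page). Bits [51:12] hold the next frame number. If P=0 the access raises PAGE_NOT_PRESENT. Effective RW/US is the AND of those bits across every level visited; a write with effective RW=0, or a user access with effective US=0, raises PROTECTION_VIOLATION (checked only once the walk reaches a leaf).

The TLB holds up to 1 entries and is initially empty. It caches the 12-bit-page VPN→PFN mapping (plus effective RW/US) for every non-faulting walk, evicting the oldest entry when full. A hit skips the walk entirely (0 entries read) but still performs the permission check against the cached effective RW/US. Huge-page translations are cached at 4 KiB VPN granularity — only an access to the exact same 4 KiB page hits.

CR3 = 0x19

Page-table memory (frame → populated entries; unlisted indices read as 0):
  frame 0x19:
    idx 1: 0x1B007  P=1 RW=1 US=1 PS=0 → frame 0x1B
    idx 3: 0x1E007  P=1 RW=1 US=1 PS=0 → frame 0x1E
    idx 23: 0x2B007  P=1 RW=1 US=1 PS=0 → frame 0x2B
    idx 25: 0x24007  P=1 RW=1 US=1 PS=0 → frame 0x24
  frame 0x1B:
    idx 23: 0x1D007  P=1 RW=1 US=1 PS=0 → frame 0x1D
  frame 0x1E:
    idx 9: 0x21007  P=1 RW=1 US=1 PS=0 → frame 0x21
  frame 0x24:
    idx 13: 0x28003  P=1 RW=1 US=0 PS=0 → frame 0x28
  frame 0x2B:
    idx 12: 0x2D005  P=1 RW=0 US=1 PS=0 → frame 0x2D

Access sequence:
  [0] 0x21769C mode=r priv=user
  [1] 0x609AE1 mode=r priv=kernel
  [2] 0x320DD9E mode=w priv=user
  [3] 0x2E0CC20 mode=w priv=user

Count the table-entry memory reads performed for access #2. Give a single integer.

Trace:
#0 VA=0x21769C (r,user):
  lvl0: tbl 0x19, slot 1 ⇒ 0x1B007 (P1/RW1/US1/PS0)
  lvl1: tbl 0x1B, slot 23 ⇒ 0x1D007 (P1/RW1/US1/PS0)
  → PA=0x1D69C  (2 entries read)
#1 VA=0x609AE1 (r,kernel):
  lvl0: tbl 0x19, slot 3 ⇒ 0x1E007 (P1/RW1/US1/PS0)
  lvl1: tbl 0x1E, slot 9 ⇒ 0x21007 (P1/RW1/US1/PS0)
  → PA=0x21AE1  (2 entries read)
#2 VA=0x320DD9E (w,user):
  lvl0: tbl 0x19, slot 25 ⇒ 0x24007 (P1/RW1/US1/PS0)
  lvl1: tbl 0x24, slot 13 ⇒ 0x28003 (P1/RW1/US0/PS0)
  ✗ PROTECTION_VIOLATION  [2 reads]
#3 VA=0x2E0CC20 (w,user):
  lvl0: tbl 0x19, slot 23 ⇒ 0x2B007 (P1/RW1/US1/PS0)
  lvl1: tbl 0x2B, slot 12 ⇒ 0x2D005 (P1/RW0/US1/PS0)
  ✗ PROTECTION_VIOLATION  [2 reads]

Entries read for #2: 2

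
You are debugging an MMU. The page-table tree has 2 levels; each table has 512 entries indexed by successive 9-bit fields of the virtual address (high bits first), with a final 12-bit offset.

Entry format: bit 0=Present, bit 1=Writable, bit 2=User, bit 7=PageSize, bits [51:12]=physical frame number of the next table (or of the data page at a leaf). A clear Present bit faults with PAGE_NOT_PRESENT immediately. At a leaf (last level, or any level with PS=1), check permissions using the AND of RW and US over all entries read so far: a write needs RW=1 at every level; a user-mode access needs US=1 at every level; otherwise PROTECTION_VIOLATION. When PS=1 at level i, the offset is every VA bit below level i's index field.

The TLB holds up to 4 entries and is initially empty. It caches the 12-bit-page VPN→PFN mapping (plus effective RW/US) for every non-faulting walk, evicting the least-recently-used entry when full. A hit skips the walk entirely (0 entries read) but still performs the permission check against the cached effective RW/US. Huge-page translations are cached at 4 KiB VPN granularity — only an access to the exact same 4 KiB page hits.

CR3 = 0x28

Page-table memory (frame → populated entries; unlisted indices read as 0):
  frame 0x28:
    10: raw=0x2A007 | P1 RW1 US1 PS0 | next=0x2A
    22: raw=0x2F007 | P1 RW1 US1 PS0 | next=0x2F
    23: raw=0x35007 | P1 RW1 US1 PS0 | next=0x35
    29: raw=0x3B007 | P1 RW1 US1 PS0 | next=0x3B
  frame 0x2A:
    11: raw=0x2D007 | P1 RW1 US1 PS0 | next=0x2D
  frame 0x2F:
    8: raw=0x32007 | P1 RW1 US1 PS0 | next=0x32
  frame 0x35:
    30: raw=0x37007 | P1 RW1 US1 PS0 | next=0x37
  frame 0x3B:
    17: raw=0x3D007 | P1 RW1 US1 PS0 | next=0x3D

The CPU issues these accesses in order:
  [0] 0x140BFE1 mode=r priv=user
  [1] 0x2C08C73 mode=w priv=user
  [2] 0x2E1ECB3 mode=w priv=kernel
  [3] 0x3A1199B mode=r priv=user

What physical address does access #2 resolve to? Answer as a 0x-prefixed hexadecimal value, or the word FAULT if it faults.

Trace:
#0 VA=0x140BFE1 (r,user):
  L0: frame=0x28 idx=10 entry=0x2A007 [P=1 RW=1 US=1 PS=0]
  L1: frame=0x2A idx=11 entry=0x2D007 [P=1 RW=1 US=1 PS=0]
  ✓ 0x2DFE1  — 2 lookups
#1 VA=0x2C08C73 (w,user):
  L0: frame=0x28 idx=22 entry=0x2F007 [P=1 RW=1 US=1 PS=0]
  L1: frame=0x2F idx=8 entry=0x32007 [P=1 RW=1 US=1 PS=0]
  ✓ 0x32C73  — 2 lookups
#2 VA=0x2E1ECB3 (w,kernel):
  L0: frame=0x28 idx=23 entry=0x35007 [P=1 RW=1 US=1 PS=0]
  L1: frame=0x35 idx=30 entry=0x37007 [P=1 RW=1 US=1 PS=0]
  ✓ 0x37CB3  — 2 lookups
#3 VA=0x3A1199B (r,user):
  L0: frame=0x28 idx=29 entry=0x3B007 [P=1 RW=1 US=1 PS=0]
  L1: frame=0x3B idx=17 entry=0x3D007 [P=1 RW=1 US=1 PS=0]
  ✓ 0x3D99B  — 2 lookups

Access #2 PA: 0x37CB3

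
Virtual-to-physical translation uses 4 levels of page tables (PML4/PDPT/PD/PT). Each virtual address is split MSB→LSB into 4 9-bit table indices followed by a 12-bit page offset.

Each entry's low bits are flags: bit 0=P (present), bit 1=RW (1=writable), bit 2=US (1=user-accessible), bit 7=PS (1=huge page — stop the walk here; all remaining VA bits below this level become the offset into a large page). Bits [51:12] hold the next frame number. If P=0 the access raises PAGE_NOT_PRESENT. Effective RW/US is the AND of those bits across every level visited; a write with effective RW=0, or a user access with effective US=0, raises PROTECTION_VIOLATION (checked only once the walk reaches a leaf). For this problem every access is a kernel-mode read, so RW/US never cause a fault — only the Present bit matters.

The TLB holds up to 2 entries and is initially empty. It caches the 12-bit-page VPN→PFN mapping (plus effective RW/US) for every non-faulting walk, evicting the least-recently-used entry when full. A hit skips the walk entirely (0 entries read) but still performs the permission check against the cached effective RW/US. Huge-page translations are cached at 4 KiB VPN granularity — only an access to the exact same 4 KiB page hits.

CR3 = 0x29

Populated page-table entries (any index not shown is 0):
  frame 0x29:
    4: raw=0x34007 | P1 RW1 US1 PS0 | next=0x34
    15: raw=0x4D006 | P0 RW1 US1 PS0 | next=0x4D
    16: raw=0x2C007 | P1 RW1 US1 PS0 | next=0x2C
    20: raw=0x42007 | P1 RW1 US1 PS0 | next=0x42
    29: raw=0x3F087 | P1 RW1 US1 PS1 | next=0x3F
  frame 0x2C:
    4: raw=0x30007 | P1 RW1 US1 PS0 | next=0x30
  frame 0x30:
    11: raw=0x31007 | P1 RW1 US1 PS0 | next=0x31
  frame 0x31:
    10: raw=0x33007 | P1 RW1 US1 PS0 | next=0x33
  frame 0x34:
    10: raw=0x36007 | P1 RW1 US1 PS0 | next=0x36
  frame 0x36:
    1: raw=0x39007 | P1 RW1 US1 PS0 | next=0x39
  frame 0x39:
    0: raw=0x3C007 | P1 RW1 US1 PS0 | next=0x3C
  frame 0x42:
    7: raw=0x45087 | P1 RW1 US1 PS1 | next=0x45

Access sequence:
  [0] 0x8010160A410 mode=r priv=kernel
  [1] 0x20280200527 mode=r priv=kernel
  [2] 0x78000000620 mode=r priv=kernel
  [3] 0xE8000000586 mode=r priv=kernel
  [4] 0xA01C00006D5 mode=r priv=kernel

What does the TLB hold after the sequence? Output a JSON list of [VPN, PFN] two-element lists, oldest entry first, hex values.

Trace:
#0 VA=0x8010160A410 (r,kernel):
  L0 @0x29[16] → 0x2C007  P=1,RW=1,US=1,PS=0
  L1 @0x2C[4] → 0x30007  P=1,RW=1,US=1,PS=0
  L2 @0x30[11] → 0x31007  P=1,RW=1,US=1,PS=0
  L3 @0x31[10] → 0x33007  P=1,RW=1,US=1,PS=0
  ⇒ phys 0x33410  [4 reads]
#1 VA=0x20280200527 (r,kernel):
  L0 @0x29[4] → 0x34007  P=1,RW=1,US=1,PS=0
  L1 @0x34[10] → 0x36007  P=1,RW=1,US=1,PS=0
  L2 @0x36[1] → 0x39007  P=1,RW=1,US=1,PS=0
  L3 @0x39[0] → 0x3C007  P=1,RW=1,US=1,PS=0
  ⇒ phys 0x3C527  [4 reads]
#2 VA=0x78000000620 (r,kernel):
  L0 @0x29[15] → 0x4D006  P=0,RW=1,US=1,PS=0
  → PAGE_NOT_PRESENT  (1 entries read)
#3 VA=0xE8000000586 (r,kernel):
  L0 @0x29[29] → 0x3F087  P=1,RW=1,US=1,PS=1
  ⇒ phys 0x3F586 (huge @L0)  [1 reads]
#4 VA=0xA01C00006D5 (r,kernel):
  L0 @0x29[20] → 0x42007  P=1,RW=1,US=1,PS=0
  L1 @0x42[7] → 0x45087  P=1,RW=1,US=1,PS=1
  ⇒ phys 0x456D5 (huge @L1)  [2 reads]

TLB: [["0xE8000000", "0x3F"], ["0xA01C0000", "0x45"]]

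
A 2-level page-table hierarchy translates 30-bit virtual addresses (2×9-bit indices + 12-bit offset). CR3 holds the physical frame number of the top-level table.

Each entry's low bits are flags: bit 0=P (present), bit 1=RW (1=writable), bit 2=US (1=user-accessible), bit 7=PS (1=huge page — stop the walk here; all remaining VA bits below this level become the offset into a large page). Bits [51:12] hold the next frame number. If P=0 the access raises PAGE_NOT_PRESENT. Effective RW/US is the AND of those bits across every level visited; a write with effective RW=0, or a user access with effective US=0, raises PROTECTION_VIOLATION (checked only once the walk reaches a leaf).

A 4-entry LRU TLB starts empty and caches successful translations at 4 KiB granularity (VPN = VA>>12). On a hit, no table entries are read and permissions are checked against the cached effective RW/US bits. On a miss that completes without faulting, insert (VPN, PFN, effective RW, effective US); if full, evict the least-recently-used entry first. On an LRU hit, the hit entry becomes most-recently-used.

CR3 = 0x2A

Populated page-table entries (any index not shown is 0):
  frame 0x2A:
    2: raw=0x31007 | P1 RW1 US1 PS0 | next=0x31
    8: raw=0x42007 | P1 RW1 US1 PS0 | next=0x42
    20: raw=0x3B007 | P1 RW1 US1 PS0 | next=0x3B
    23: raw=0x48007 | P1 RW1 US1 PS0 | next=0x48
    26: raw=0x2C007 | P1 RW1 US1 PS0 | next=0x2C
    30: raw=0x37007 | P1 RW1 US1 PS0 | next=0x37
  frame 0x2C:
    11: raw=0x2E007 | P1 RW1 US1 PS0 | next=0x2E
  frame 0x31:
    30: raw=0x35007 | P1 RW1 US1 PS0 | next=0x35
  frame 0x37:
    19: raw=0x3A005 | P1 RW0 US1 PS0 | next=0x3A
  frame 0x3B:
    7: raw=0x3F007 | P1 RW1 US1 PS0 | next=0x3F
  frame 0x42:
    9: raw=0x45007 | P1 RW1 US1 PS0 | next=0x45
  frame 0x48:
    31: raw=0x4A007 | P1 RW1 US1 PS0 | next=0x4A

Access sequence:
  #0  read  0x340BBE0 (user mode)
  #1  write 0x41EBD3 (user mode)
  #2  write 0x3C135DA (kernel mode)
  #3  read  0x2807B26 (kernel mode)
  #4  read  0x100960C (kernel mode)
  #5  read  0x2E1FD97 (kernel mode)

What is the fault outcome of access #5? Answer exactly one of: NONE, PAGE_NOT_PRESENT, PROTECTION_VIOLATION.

Trace:
#0 VA=0x340BBE0 (r,user):
  [0] read 0x2A idx=26: raw=0x2C007 flags P=1 W=1 U=1 S=0
  [1] read 0x2C idx=11: raw=0x2E007 flags P=1 W=1 U=1 S=0
  → PA=0x2EBE0  (2 entries read)
#1 VA=0x41EBD3 (w,user):
  [0] read 0x2A idx=2: raw=0x31007 flags P=1 W=1 U=1 S=0
  [1] read 0x31 idx=30: raw=0x35007 flags P=1 W=1 U=1 S=0
  → PA=0x35BD3  (2 entries read)
#2 VA=0x3C135DA (w,kernel):
  [0] read 0x2A idx=30: raw=0x37007 flags P=1 W=1 U=1 S=0
  [1] read 0x37 idx=19: raw=0x3A005 flags P=1 W=0 U=1 S=0
  ✗ PROTECTION_VIOLATION  [2 reads]
#3 VA=0x2807B26 (r,kernel):
  [0] read 0x2A idx=20: raw=0x3B007 flags P=1 W=1 U=1 S=0
  [1] read 0x3B idx=7: raw=0x3F007 flags P=1 W=1 U=1 S=0
  → PA=0x3FB26  (2 entries read)
#4 VA=0x100960C (r,kernel):
  [0] read 0x2A idx=8: raw=0x42007 flags P=1 W=1 U=1 S=0
  [1] read 0x42 idx=9: raw=0x45007 flags P=1 W=1 U=1 S=0
  → PA=0x4560C  (2 entries read)
#5 VA=0x2E1FD97 (r,kernel):
  [0] read 0x2A idx=23: raw=0x48007 flags P=1 W=1 U=1 S=0
  [1] read 0x48 idx=31: raw=0x4A007 flags P=1 W=1 U=1 S=0
  → PA=0x4AD97  (2 entries read)

Access #5 fault: NONE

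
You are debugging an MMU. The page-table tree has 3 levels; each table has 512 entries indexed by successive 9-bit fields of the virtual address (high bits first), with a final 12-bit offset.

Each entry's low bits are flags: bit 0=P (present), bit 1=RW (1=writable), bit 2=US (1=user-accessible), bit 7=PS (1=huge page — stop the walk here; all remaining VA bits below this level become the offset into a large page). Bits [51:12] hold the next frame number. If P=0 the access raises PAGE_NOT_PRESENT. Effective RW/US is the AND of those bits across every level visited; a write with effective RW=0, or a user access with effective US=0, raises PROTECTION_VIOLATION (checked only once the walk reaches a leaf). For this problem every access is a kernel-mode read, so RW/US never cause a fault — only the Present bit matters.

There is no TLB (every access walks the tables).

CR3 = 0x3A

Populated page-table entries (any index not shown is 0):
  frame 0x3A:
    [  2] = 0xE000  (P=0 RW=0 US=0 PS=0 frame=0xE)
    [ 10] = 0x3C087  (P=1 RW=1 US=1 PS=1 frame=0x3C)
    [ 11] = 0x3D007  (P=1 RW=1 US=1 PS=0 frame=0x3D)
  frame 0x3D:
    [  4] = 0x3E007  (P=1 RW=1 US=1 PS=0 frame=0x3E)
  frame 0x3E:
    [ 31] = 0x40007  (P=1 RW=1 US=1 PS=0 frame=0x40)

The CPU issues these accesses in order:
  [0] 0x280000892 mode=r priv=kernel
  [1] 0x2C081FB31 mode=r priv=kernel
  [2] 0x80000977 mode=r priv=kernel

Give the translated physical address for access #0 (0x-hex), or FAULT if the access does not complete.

Walk each access:
#0 VA=0x280000892 (r,kernel):
  lvl0: tbl 0x3A, slot 10 ⇒ 0x3C087 (P1/RW1/US1/PS1)
  → PA=0x3C892 (huge @L0)  (1 entries read)
#1 VA=0x2C081FB31 (r,kernel):
  lvl0: tbl 0x3A, slot 11 ⇒ 0x3D007 (P1/RW1/US1/PS0)
  lvl1: tbl 0x3D, slot 4 ⇒ 0x3E007 (P1/RW1/US1/PS0)
  lvl2: tbl 0x3E, slot 31 ⇒ 0x40007 (P1/RW1/US1/PS0)
  → PA=0x40B31  (3 entries read)
#2 VA=0x80000977 (r,kernel):
  lvl0: tbl 0x3A, slot 2 ⇒ 0xE000 (P0/RW0/US0/PS0)
  ⇒ fault: PAGE_NOT_PRESENT  — 1 lookups

Access #0 PA: 0x3C892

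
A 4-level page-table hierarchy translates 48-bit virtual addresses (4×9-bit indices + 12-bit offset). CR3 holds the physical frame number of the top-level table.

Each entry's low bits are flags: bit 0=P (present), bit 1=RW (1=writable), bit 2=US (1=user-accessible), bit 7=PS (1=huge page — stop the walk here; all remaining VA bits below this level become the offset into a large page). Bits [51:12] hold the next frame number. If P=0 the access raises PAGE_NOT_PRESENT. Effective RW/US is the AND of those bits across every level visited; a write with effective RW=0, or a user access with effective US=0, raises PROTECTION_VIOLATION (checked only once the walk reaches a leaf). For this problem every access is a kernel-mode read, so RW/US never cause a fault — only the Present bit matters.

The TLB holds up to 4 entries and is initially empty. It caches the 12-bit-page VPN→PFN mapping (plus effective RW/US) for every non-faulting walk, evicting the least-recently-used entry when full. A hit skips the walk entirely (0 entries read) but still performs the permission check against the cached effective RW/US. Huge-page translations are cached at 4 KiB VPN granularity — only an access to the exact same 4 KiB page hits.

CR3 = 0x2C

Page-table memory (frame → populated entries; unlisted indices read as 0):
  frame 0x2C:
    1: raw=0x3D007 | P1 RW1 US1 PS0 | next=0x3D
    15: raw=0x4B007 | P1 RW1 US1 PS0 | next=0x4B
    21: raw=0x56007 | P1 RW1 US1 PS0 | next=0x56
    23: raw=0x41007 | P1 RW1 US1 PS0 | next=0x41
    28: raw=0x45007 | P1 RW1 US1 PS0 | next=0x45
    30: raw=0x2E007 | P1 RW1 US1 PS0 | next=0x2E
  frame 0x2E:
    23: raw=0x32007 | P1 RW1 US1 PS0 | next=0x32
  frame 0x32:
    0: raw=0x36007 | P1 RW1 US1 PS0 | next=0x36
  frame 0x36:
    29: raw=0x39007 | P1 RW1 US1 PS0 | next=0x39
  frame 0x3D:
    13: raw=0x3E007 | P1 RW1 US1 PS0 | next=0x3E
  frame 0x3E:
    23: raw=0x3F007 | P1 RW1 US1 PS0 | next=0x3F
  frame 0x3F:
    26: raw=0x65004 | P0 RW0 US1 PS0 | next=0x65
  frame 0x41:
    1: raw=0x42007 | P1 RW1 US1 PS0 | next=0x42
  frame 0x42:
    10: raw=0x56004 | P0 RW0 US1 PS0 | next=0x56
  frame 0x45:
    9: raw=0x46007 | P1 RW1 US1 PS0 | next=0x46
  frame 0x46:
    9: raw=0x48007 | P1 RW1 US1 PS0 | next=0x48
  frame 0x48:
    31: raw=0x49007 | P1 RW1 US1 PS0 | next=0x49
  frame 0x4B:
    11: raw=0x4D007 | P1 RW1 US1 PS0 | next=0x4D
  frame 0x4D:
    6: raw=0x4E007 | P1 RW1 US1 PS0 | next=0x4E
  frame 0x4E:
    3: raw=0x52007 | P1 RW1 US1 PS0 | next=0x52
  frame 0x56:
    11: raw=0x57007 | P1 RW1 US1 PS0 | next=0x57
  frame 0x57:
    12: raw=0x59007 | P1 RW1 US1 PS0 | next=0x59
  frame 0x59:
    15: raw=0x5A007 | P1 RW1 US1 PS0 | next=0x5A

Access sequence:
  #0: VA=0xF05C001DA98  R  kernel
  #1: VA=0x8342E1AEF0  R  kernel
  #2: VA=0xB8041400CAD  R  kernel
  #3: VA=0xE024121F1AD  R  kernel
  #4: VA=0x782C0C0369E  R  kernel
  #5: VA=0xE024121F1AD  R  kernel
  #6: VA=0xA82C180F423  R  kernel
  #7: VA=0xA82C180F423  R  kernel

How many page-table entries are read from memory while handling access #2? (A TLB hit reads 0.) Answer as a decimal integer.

Per-access translation:
#0 VA=0xF05C001DA98 (r,kernel):
  L0 @0x2C[30] → 0x2E007  P=1,RW=1,US=1,PS=0
  L1 @0x2E[23] → 0x32007  P=1,RW=1,US=1,PS=0
  L2 @0x32[0] → 0x36007  P=1,RW=1,US=1,PS=0
  L3 @0x36[29] → 0x39007  P=1,RW=1,US=1,PS=0
  → PA=0x39A98  (4 entries read)
#1 VA=0x8342E1AEF0 (r,kernel):
  L0 @0x2C[1] → 0x3D007  P=1,RW=1,US=1,PS=0
  L1 @0x3D[13] → 0x3E007  P=1,RW=1,US=1,PS=0
  L2 @0x3E[23] → 0x3F007  P=1,RW=1,US=1,PS=0
  L3 @0x3F[26] → 0x65004  P=0,RW=0,US=1,PS=0
  ✗ PAGE_NOT_PRESENT  [4 reads]
#2 VA=0xB8041400CAD (r,kernel):
  L0 @0x2C[23] → 0x41007  P=1,RW=1,US=1,PS=0
  L1 @0x41[1] → 0x42007  P=1,RW=1,US=1,PS=0
  L2 @0x42[10] → 0x56004  P=0,RW=0,US=1,PS=0
  ✗ PAGE_NOT_PRESENT  [3 reads]
#3 VA=0xE024121F1AD (r,kernel):
  L0 @0x2C[28] → 0x45007  P=1,RW=1,US=1,PS=0
  L1 @0x45[9] → 0x46007  P=1,RW=1,US=1,PS=0
  L2 @0x46[9] → 0x48007  P=1,RW=1,US=1,PS=0
  L3 @0x48[31] → 0x49007  P=1,RW=1,US=1,PS=0
  → PA=0x491AD  (4 entries read)
#4 VA=0x782C0C0369E (r,kernel):
  L0 @0x2C[15] → 0x4B007  P=1,RW=1,US=1,PS=0
  L1 @0x4B[11] → 0x4D007  P=1,RW=1,US=1,PS=0
  L2 @0x4D[6] → 0x4E007  P=1,RW=1,US=1,PS=0
  L3 @0x4E[3] → 0x52007  P=1,RW=1,US=1,PS=0
  → PA=0x5269E  (4 entries read)
#5 VA=0xE024121F1AD (r,kernel):
  TLB hit vpn=0xE024121F → PA=0x491AD
#6 VA=0xA82C180F423 (r,kernel):
  L0 @0x2C[21] → 0x56007  P=1,RW=1,US=1,PS=0
  L1 @0x56[11] → 0x57007  P=1,RW=1,US=1,PS=0
  L2 @0x57[12] → 0x59007  P=1,RW=1,US=1,PS=0
  L3 @0x59[15] → 0x5A007  P=1,RW=1,US=1,PS=0
  → PA=0x5A423  (4 entries read)
#7 VA=0xA82C180F423 (r,kernel):
  TLB hit vpn=0xA82C180F → PA=0x5A423

Entries read for #2: 3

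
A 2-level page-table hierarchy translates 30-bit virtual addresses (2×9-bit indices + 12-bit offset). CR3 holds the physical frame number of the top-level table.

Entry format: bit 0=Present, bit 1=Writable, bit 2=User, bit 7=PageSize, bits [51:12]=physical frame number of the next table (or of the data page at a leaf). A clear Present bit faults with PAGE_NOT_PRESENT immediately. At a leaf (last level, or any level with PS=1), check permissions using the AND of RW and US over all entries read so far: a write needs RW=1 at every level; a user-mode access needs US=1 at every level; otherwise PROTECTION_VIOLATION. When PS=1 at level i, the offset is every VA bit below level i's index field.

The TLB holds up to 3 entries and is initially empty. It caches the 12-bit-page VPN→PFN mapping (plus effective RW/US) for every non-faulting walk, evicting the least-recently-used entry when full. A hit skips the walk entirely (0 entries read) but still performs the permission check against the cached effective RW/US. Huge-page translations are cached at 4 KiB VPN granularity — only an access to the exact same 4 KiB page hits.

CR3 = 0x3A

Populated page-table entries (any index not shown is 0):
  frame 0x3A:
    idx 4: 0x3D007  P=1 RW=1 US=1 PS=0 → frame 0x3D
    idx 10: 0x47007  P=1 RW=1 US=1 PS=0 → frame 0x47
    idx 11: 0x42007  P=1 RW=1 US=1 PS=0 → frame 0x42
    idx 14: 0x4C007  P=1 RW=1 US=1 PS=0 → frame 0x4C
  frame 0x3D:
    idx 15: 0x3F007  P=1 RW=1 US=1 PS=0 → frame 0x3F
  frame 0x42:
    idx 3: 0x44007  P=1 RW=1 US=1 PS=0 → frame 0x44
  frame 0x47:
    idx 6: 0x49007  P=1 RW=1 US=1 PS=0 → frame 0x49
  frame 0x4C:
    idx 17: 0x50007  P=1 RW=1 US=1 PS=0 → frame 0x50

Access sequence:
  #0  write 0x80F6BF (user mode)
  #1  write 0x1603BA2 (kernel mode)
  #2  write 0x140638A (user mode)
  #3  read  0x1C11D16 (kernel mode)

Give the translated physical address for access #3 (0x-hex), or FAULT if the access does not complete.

Walk each access:
#0 VA=0x80F6BF (w,user):
  L0 @0x3A[4] → 0x3D007  P=1,RW=1,US=1,PS=0
  L1 @0x3D[15] → 0x3F007  P=1,RW=1,US=1,PS=0
  ⇒ phys 0x3F6BF  [2 reads]
#1 VA=0x1603BA2 (w,kernel):
  L0 @0x3A[11] → 0x42007  P=1,RW=1,US=1,PS=0
  L1 @0x42[3] → 0x44007  P=1,RW=1,US=1,PS=0
  ⇒ phys 0x44BA2  [2 reads]
#2 VA=0x140638A (w,user):
  L0 @0x3A[10] → 0x47007  P=1,RW=1,US=1,PS=0
  L1 @0x47[6] → 0x49007  P=1,RW=1,US=1,PS=0
  ⇒ phys 0x4938A  [2 reads]
#3 VA=0x1C11D16 (r,kernel):
  L0 @0x3A[14] → 0x4C007  P=1,RW=1,US=1,PS=0
  L1 @0x4C[17] → 0x50007  P=1,RW=1,US=1,PS=0
  ⇒ phys 0x50D16  [2 reads]

Access #3 PA: 0x50D16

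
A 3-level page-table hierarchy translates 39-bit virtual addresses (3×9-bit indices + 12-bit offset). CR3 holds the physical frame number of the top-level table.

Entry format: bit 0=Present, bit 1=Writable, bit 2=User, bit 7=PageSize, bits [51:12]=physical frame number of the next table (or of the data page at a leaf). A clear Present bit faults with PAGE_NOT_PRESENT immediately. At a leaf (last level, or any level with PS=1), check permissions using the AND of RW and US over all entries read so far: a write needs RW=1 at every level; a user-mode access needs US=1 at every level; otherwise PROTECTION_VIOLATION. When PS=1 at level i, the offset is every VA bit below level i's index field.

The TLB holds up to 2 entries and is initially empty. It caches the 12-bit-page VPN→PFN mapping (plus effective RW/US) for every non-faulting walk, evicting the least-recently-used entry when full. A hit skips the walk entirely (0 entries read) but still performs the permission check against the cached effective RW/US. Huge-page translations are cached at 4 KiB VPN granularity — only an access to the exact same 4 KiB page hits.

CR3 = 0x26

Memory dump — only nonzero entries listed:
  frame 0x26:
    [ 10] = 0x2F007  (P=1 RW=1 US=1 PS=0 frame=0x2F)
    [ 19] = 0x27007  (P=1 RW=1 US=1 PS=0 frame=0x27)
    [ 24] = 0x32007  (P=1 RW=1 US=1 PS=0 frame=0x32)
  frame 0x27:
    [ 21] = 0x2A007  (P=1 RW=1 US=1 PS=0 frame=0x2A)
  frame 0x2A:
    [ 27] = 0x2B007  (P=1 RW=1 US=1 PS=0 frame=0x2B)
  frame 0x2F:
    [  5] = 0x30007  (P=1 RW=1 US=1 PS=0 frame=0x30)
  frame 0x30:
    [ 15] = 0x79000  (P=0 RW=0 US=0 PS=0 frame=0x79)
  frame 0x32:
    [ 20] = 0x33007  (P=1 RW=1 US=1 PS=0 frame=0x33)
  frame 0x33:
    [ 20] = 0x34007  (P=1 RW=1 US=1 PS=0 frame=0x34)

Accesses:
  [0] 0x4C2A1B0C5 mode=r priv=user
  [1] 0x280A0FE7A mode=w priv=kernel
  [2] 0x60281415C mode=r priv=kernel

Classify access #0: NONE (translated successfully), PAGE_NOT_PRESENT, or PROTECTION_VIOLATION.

Trace:
#0 VA=0x4C2A1B0C5 (r,user):
  L0 @0x26[19] → 0x27007  P=1,RW=1,US=1,PS=0
  L1 @0x27[21] → 0x2A007  P=1,RW=1,US=1,PS=0
  L2 @0x2A[27] → 0x2B007  P=1,RW=1,US=1,PS=0
  ✓ 0x2B0C5  — 3 lookups
#1 VA=0x280A0FE7A (w,kernel):
  L0 @0x26[10] → 0x2F007  P=1,RW=1,US=1,PS=0
  L1 @0x2F[5] → 0x30007  P=1,RW=1,US=1,PS=0
  L2 @0x30[15] → 0x79000  P=0,RW=0,US=0,PS=0
  ✗ PAGE_NOT_PRESENT  [3 reads]
#2 VA=0x60281415C (r,kernel):
  L0 @0x26[24] → 0x32007  P=1,RW=1,US=1,PS=0
  L1 @0x32[20] → 0x33007  P=1,RW=1,US=1,PS=0
  L2 @0x33[20] → 0x34007  P=1,RW=1,US=1,PS=0
  ✓ 0x3415C  — 3 lookups

Access #0 fault: NONE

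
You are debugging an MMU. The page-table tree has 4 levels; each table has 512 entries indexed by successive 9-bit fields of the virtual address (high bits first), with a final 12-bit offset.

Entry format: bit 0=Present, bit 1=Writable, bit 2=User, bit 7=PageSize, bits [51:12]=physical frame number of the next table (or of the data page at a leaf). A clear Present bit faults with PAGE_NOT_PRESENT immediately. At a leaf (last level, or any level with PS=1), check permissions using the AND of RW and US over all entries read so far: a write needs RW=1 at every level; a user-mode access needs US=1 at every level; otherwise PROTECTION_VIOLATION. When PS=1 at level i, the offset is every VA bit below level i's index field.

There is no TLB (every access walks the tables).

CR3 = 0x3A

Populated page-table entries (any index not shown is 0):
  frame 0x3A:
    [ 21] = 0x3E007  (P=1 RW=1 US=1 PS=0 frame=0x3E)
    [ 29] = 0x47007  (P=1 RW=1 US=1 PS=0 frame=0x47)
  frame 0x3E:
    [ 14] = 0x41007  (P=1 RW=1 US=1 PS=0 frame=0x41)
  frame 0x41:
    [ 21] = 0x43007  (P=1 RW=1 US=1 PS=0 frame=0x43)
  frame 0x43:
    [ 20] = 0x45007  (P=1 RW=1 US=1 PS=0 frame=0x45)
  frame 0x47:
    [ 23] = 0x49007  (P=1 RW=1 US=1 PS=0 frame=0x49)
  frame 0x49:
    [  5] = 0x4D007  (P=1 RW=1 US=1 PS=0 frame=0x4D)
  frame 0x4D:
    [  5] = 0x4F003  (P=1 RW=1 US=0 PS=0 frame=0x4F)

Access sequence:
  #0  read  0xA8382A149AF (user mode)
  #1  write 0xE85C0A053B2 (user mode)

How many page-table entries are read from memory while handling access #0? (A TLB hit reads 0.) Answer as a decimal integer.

Trace:
#0 VA=0xA8382A149AF (r,user):
  L0: frame=0x3A idx=21 entry=0x3E007 [P=1 RW=1 US=1 PS=0]
  L1: frame=0x3E idx=14 entry=0x41007 [P=1 RW=1 US=1 PS=0]
  L2: frame=0x41 idx=21 entry=0x43007 [P=1 RW=1 US=1 PS=0]
  L3: frame=0x43 idx=20 entry=0x45007 [P=1 RW=1 US=1 PS=0]
  ✓ 0x459AF  — 4 lookups
#1 VA=0xE85C0A053B2 (w,user):
  L0: frame=0x3A idx=29 entry=0x47007 [P=1 RW=1 US=1 PS=0]
  L1: frame=0x47 idx=23 entry=0x49007 [P=1 RW=1 US=1 PS=0]
  L2: frame=0x49 idx=5 entry=0x4D007 [P=1 RW=1 US=1 PS=0]
  L3: frame=0x4D idx=5 entry=0x4F003 [P=1 RW=1 US=0 PS=0]
  ⇒ fault: PROTECTION_VIOLATION  — 4 lookups

Entries read for #0: 4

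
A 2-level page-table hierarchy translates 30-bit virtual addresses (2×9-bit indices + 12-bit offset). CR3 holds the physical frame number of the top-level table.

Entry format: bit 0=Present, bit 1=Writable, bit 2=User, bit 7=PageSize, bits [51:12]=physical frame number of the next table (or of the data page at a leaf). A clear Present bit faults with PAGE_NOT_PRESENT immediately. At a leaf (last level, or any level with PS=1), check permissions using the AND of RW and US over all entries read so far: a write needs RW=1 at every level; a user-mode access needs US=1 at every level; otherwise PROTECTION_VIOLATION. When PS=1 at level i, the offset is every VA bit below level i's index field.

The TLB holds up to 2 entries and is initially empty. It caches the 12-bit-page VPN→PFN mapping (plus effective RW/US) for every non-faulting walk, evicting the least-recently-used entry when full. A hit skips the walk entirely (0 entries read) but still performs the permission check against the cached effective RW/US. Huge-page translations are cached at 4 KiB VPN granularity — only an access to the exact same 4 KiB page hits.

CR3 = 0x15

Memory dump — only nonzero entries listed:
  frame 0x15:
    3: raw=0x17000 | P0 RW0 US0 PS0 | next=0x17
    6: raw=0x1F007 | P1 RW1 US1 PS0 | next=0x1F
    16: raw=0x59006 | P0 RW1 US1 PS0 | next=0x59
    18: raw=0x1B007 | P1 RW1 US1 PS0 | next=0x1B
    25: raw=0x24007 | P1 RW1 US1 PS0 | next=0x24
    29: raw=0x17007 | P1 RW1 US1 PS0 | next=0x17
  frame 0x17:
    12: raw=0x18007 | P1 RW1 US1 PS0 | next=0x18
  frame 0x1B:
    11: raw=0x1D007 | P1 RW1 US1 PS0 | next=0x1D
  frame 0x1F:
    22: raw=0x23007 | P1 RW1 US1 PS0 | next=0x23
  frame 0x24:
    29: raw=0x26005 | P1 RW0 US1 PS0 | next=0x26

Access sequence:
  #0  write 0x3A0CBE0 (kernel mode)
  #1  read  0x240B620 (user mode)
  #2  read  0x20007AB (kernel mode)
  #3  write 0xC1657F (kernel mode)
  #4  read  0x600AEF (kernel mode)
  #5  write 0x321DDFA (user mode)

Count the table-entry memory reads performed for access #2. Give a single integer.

Per-access translation:
#0 VA=0x3A0CBE0 (w,kernel):
  L0: frame=0x15 idx=29 entry=0x17007 [P=1 RW=1 US=1 PS=0]
  L1: frame=0x17 idx=12 entry=0x18007 [P=1 RW=1 US=1 PS=0]
  → PA=0x18BE0  (2 entries read)
#1 VA=0x240B620 (r,user):
  L0: frame=0x15 idx=18 entry=0x1B007 [P=1 RW=1 US=1 PS=0]
  L1: frame=0x1B idx=11 entry=0x1D007 [P=1 RW=1 US=1 PS=0]
  → PA=0x1D620  (2 entries read)
#2 VA=0x20007AB (r,kernel):
  L0: frame=0x15 idx=16 entry=0x59006 [P=0 RW=1 US=1 PS=0]
  ✗ PAGE_NOT_PRESENT  [1 reads]
#3 VA=0xC1657F (w,kernel):
  L0: frame=0x15 idx=6 entry=0x1F007 [P=1 RW=1 US=1 PS=0]
  L1: frame=0x1F idx=22 entry=0x23007 [P=1 RW=1 US=1 PS=0]
  → PA=0x2357F  (2 entries read)
#4 VA=0x600AEF (r,kernel):
  L0: frame=0x15 idx=3 entry=0x17000 [P=0 RW=0 US=0 PS=0]
  ✗ PAGE_NOT_PRESENT  [1 reads]
#5 VA=0x321DDFA (w,user):
  L0: frame=0x15 idx=25 entry=0x24007 [P=1 RW=1 US=1 PS=0]
  L1: frame=0x24 idx=29 entry=0x26005 [P=1 RW=0 US=1 PS=0]
  ✗ PROTECTION_VIOLATION  [2 reads]

Entries read for #2: 1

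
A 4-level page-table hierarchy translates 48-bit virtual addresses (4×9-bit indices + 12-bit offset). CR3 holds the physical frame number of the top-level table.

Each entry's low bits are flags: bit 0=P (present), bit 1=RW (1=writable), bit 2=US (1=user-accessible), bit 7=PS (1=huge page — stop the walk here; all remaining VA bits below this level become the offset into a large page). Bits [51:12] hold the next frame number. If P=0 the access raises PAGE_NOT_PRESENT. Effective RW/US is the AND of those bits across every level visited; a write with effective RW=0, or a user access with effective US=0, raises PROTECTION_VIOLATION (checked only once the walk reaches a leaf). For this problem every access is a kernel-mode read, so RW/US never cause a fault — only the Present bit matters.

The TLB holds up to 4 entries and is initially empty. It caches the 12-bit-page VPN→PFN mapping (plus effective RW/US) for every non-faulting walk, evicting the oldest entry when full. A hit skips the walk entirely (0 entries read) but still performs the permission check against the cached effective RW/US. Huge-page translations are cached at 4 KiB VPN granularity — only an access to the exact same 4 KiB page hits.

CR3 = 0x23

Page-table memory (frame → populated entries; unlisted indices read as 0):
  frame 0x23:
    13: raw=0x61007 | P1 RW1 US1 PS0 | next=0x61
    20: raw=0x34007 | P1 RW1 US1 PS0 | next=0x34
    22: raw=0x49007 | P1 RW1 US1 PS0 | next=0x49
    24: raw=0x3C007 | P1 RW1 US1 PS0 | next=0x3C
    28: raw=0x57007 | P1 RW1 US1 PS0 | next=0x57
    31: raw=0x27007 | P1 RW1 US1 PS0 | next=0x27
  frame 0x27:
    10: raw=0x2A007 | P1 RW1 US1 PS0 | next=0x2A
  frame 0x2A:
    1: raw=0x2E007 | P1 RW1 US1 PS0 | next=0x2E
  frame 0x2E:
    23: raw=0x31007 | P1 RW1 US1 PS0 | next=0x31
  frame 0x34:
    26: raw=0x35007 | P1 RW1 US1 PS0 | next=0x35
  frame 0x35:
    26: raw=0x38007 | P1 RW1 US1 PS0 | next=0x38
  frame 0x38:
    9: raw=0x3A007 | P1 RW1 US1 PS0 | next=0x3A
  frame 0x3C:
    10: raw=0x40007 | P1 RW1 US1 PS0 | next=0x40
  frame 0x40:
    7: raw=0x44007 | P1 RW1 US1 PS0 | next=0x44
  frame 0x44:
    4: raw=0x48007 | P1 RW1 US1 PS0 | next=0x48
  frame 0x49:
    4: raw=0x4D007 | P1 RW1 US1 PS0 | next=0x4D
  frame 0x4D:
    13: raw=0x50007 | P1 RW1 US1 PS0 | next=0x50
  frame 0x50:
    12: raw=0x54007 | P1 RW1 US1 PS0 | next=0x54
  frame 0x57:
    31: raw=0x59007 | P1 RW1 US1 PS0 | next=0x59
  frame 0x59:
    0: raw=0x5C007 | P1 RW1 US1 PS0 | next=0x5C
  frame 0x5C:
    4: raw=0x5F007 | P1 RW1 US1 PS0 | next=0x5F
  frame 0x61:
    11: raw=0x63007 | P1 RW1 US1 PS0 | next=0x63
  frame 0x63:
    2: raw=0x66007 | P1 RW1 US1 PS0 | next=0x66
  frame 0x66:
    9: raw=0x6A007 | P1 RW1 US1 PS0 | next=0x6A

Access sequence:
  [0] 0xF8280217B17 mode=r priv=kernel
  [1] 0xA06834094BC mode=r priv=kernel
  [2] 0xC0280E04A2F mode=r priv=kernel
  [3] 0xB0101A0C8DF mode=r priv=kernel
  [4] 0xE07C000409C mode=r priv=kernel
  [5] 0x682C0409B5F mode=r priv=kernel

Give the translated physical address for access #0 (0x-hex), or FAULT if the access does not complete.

Walk each access:
#0 VA=0xF8280217B17 (r,kernel):
  [0] read 0x23 idx=31: raw=0x27007 flags P=1 W=1 U=1 S=0
  [1] read 0x27 idx=10: raw=0x2A007 flags P=1 W=1 U=1 S=0
  [2] read 0x2A idx=1: raw=0x2E007 flags P=1 W=1 U=1 S=0
  [3] read 0x2E idx=23: raw=0x31007 flags P=1 W=1 U=1 S=0
  ⇒ phys 0x31B17  [4 reads]
#1 VA=0xA06834094BC (r,kernel):
  [0] read 0x23 idx=20: raw=0x34007 flags P=1 W=1 U=1 S=0
  [1] read 0x34 idx=26: raw=0x35007 flags P=1 W=1 U=1 S=0
  [2] read 0x35 idx=26: raw=0x38007 flags P=1 W=1 U=1 S=0
  [3] read 0x38 idx=9: raw=0x3A007 flags P=1 W=1 U=1 S=0
  ⇒ phys 0x3A4BC  [4 reads]
#2 VA=0xC0280E04A2F (r,kernel):
  [0] read 0x23 idx=24: raw=0x3C007 flags P=1 W=1 U=1 S=0
  [1] read 0x3C idx=10: raw=0x40007 flags P=1 W=1 U=1 S=0
  [2] read 0x40 idx=7: raw=0x44007 flags P=1 W=1 U=1 S=0
  [3] read 0x44 idx=4: raw=0x48007 flags P=1 W=1 U=1 S=0
  ⇒ phys 0x48A2F  [4 reads]
#3 VA=0xB0101A0C8DF (r,kernel):
  [0] read 0x23 idx=22: raw=0x49007 flags P=1 W=1 U=1 S=0
  [1] read 0x49 idx=4: raw=0x4D007 flags P=1 W=1 U=1 S=0
  [2] read 0x4D idx=13: raw=0x50007 flags P=1 W=1 U=1 S=0
  [3] read 0x50 idx=12: raw=0x54007 flags P=1 W=1 U=1 S=0
  ⇒ phys 0x548DF  [4 reads]
#4 VA=0xE07C000409C (r,kernel):
  [0] read 0x23 idx=28: raw=0x57007 flags P=1 W=1 U=1 S=0
  [1] read 0x57 idx=31: raw=0x59007 flags P=1 W=1 U=1 S=0
  [2] read 0x59 idx=0: raw=0x5C007 flags P=1 W=1 U=1 S=0
  [3] read 0x5C idx=4: raw=0x5F007 flags P=1 W=1 U=1 S=0
  ⇒ phys 0x5F09C  [4 reads]
#5 VA=0x682C0409B5F (r,kernel):
  [0] read 0x23 idx=13: raw=0x61007 flags P=1 W=1 U=1 S=0
  [1] read 0x61 idx=11: raw=0x63007 flags P=1 W=1 U=1 S=0
  [2] read 0x63 idx=2: raw=0x66007 flags P=1 W=1 U=1 S=0
  [3] read 0x66 idx=9: raw=0x6A007 flags P=1 W=1 U=1 S=0
  ⇒ phys 0x6AB5F  [4 reads]

Access #0 PA: 0x31B17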